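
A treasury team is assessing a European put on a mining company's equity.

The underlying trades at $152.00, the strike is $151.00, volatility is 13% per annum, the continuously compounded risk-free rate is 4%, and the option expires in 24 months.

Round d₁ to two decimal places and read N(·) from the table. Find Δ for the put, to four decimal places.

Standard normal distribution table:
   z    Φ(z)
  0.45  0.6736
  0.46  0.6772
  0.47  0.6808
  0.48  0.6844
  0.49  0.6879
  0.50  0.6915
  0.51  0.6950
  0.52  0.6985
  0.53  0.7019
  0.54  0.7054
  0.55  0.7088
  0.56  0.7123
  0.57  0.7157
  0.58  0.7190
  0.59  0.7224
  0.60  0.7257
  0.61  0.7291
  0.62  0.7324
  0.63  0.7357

σ√T = 0.13·√2 = 0.1838
d₁ = [ln(152/151) + (0.04 + ½·0.13²)·2] / (σ√T) = (0.0066 + 0.0969) / 0.1838 = 0.5630 ⇒ 0.56
N(d₁) = N(0.56) = 0.7123
Δ_put = N(d₁) − 1 = 0.7123 − 1 = -0.2877

-0.2877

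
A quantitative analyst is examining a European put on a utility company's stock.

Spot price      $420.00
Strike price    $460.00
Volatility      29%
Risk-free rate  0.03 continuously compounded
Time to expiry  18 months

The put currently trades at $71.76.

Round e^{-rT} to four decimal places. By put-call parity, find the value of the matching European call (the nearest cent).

$52.00

e^(−rT) = e^(−0.03·1.5) = 0.9560
Put-call parity: C − P = S − K·e^(−rT) = 420 − 460·0.9560 = 420 − 439.7600 = -19.7600
C = P + (C − P) = 71.76 + (-19.7600) = 52.0000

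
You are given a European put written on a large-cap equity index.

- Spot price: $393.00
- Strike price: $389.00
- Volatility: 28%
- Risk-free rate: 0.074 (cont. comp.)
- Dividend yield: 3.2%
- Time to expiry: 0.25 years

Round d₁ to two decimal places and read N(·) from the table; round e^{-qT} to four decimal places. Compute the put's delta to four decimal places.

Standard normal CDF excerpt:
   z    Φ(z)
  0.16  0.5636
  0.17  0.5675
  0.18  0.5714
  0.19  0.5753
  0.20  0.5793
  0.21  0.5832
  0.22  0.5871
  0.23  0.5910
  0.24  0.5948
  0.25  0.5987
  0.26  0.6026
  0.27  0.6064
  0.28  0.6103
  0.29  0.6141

σ√T = 0.28·√0.25 = 0.1400
ln(S/K) + (r − q + σ²/2)T = ln(393/389) + (0.074 − 0.032 + 0.28²/2)·0.25 = 0.0102 + 0.0203 = 0.0305
d₁ = 0.0305 / 0.1400 = 0.2181 ≈ 0.22
N(d₁) = N(0.22) = 0.5871
Δ_put = exp(−qT)·(N(d₁) − 1) = 0.9920·(0.5871 − 1) = -0.4096

-0.4096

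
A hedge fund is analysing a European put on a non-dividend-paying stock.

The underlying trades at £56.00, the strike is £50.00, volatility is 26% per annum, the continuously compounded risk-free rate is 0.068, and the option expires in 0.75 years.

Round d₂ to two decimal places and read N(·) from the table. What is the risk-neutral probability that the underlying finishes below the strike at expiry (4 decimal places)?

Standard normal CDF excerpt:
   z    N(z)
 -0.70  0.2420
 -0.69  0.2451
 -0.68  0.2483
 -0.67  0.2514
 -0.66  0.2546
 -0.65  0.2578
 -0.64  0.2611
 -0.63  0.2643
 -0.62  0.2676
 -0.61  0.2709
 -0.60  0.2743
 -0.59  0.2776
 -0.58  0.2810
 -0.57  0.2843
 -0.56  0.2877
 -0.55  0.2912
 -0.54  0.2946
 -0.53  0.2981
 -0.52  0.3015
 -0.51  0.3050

σ√T = 0.26·√0.75 = 0.2252
d₁ = [ln(56/50) + (0.068 + 0.26²/2)·0.75] / 0.2252 = [0.1133 + 0.0764] / 0.2252 = 0.8424 which rounds to 0.84
d₂ = d₁ − σ√T = 0.8424 − 0.2252 = 0.6172 which rounds to 0.62
Pr(exercise) under Q = N(−d₂) = N(-0.62) = 0.2676

0.2676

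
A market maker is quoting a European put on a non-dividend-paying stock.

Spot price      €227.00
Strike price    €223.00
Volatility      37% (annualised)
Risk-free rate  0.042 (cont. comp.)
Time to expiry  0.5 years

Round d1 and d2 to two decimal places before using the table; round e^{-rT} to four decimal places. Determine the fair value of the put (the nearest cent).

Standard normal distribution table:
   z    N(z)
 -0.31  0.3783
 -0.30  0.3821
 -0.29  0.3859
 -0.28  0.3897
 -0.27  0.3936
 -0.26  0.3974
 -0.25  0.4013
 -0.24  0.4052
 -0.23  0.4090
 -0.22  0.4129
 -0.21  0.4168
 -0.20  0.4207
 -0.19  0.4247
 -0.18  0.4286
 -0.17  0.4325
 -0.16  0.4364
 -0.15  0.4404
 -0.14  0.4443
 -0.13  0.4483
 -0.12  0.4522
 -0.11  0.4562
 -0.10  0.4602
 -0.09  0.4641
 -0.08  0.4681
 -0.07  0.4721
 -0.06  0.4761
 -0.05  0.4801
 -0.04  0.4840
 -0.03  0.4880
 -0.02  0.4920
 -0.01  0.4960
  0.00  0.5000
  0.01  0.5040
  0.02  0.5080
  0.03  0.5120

σ√T = 0.37 × 0.7071 = 0.2616
ln(S/K) + (r + σ²/2)T = ln(227/223) + (0.042 + 0.37²/2)·0.5 = 0.0178 + 0.0552 = 0.0730
d₁ = 0.0730 / 0.2616 = 0.2790 → 0.28
d₂ = d₁ − σ√T = 0.2790 − 0.2616 = 0.0174 → 0.02
e^(−rT) = e^(−0.042·0.5) = 0.9792
P = 223·0.9792·N(-0.02) − 227·N(-0.28) = 223·0.9792·0.4920 − 227·0.3897 = 107.4339 − 88.4619 = 18.9720

€18.97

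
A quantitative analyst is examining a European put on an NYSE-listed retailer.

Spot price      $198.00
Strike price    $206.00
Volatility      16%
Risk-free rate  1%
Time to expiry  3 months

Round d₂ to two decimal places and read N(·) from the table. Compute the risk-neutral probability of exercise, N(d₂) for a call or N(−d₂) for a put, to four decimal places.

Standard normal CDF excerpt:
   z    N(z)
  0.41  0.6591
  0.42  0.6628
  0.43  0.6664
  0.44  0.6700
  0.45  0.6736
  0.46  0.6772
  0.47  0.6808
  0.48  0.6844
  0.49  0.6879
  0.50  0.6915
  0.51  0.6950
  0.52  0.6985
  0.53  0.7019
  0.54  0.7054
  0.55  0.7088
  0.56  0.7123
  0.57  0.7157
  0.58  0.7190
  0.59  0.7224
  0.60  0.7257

0.6915

σ√T = 0.16 × 0.5000 = 0.0800
d₁ = [ln(198/206) + (0.01 + ½·0.16²)·0.25] / (σ√T) = (-0.0396 + 0.0057) / 0.0800 = -0.4239 → -0.42
d₂ = -0.4239 − 0.0800 = -0.5039 → -0.50
Risk-neutral Pr[S_T < K] = N(−d₂) = N(0.50) = 0.6915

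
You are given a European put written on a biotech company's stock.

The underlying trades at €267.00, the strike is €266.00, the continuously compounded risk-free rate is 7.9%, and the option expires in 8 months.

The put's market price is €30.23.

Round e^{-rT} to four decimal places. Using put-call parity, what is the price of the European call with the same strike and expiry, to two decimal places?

exp(−rT) = exp(−0.079·0.6667) = 0.9487
Put-call parity: C − P = S − K·e^(−rT) = 267 − 266·0.9487 = 267 − 252.3542 = 14.6458
C = P + (C − P) = 30.23 + (14.6458) = 44.8758

€44.88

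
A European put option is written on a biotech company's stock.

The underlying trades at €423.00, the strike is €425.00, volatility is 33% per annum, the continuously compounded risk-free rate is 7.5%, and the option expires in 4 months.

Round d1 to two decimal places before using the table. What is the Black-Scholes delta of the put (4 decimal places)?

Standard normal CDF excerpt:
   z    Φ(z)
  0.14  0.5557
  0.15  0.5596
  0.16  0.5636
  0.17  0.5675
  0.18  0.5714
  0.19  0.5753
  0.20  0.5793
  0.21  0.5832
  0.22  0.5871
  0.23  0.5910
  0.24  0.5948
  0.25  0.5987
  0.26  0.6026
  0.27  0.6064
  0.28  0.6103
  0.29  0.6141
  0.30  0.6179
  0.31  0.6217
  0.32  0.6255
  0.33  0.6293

-0.4207

σ√T = 0.33 × 0.5774 = 0.1905
d₁ = [ln(423/425) + (0.075 + 0.33²/2)·0.3333] / 0.1905 = [-0.0047 + 0.0432] / 0.1905 = 0.2017 ⇒ 0.20
N(d₁) = N(0.20) = 0.5793
Δ_put = N(d₁) − 1 = 0.5793 − 1 = -0.4207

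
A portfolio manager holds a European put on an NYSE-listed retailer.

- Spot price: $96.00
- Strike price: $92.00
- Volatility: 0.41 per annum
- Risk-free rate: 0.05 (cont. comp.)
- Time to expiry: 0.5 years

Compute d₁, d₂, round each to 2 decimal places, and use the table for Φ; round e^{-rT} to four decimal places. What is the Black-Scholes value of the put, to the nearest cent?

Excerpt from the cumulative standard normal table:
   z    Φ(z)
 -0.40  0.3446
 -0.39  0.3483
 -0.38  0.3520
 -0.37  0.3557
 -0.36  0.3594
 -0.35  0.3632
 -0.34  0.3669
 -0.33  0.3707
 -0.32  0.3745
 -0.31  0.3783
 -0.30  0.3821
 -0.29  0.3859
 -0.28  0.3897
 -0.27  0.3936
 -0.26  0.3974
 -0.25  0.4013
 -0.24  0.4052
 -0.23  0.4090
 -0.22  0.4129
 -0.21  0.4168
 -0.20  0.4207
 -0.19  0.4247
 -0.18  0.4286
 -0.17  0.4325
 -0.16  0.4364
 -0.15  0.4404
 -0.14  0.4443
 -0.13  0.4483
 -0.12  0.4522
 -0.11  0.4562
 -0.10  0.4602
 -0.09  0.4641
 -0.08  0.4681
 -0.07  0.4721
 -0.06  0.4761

$7.85

σ√T = 0.41 × 0.7071 = 0.2899
ln(S/K) + (r + σ²/2)T = ln(96/92) + (0.05 + 0.41²/2)·0.5 = 0.0426 + 0.0670 = 0.1096
d₁ = 0.1096 / 0.2899 = 0.3780 → 0.38
d₂ = d₁ − σ√T = 0.3780 − 0.2899 = 0.0881 → 0.09
exp(−rT) = exp(−0.05·0.5) = 0.9753
P = 92·0.9753·N(-0.09) − 96·N(-0.38) = 92·0.9753·0.4641 − 96·0.3520 = 41.6426 − 33.7920 = 7.8506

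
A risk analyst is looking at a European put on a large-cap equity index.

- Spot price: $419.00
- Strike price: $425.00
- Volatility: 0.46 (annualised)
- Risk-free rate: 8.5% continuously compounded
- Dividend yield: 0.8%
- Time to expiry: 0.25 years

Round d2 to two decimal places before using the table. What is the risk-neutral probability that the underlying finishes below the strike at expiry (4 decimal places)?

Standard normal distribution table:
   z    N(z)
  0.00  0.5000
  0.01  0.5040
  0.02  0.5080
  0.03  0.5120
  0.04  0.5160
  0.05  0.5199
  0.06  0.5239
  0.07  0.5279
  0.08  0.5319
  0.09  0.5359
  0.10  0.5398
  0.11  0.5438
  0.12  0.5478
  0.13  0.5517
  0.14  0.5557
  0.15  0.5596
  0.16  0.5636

0.5359

σ√T = 0.46 × 0.5000 = 0.2300
ln(S/K) + (r − q + σ²/2)T = ln(419/425) + (0.085 − 0.008 + 0.46²/2)·0.25 = -0.0142 + 0.0457 = 0.0315
d₁ = 0.0315 / 0.2300 = 0.1369 ⇒ 0.14
d₂ = d₁ − σ√T = 0.1369 − 0.2300 = -0.0931 ⇒ -0.09
Risk-neutral Pr[S_T < K] = N(−d₂) = N(0.09) = 0.5359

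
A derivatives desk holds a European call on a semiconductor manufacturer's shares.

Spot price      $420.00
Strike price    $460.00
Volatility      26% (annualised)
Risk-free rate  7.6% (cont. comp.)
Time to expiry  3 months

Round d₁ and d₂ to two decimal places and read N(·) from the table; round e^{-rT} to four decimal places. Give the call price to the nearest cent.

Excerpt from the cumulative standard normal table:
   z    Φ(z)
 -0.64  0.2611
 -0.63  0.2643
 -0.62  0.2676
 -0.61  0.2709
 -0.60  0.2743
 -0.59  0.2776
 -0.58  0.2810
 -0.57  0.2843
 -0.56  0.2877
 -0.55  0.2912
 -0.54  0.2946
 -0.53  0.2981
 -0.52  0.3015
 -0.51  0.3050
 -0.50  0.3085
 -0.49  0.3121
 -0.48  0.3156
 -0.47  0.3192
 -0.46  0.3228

T = 0.25;  σ√T = 0.1300
ln(S/K) + (r + σ²/2)T = ln(420/460) + (0.076 + 0.26²/2)·0.25 = -0.0910 + 0.0275 = -0.0635
d₁ = -0.0635 / 0.1300 = -0.4886 → -0.49
d₂ = d₁ − σ√T = -0.4886 − 0.1300 = -0.6186 → -0.62
e^(−rT) = e^(−0.076·0.25) = 0.9812
N(d₁) = N(-0.49) = 0.3121;  N(d₂) = N(-0.62) = 0.2676
C = 420·0.3121 − 460·0.9812·0.2676 = 131.0820 − 120.7818 = 10.3002

$10.30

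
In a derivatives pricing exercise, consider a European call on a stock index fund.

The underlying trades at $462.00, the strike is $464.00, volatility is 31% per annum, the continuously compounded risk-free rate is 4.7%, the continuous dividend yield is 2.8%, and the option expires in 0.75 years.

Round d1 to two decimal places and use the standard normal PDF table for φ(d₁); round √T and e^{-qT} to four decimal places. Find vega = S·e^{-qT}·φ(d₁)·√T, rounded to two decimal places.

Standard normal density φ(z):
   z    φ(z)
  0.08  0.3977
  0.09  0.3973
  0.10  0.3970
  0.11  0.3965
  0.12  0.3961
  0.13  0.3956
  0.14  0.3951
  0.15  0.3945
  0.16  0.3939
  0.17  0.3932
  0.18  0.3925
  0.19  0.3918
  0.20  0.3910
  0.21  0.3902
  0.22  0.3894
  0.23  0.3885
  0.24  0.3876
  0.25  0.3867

154.04

σ√T = 0.31 × 0.8660 = 0.2685
d₁ = [ln(462/464) + (0.047 − 0.028 + 0.31²/2)·0.75] / 0.2685 = [-0.0043 + 0.0503] / 0.2685 = 0.1712 which rounds to 0.17
√T = √0.75 = 0.8660
φ(d₁) = φ(0.17) = 0.3932
e^(−qT) = e^(−0.028·0.75) = 0.9792
vega = S·e^(−qT)·φ(d₁)·√T = 462·0.9792·0.3932·0.8660 = 154.0440
(The put has the same vega.)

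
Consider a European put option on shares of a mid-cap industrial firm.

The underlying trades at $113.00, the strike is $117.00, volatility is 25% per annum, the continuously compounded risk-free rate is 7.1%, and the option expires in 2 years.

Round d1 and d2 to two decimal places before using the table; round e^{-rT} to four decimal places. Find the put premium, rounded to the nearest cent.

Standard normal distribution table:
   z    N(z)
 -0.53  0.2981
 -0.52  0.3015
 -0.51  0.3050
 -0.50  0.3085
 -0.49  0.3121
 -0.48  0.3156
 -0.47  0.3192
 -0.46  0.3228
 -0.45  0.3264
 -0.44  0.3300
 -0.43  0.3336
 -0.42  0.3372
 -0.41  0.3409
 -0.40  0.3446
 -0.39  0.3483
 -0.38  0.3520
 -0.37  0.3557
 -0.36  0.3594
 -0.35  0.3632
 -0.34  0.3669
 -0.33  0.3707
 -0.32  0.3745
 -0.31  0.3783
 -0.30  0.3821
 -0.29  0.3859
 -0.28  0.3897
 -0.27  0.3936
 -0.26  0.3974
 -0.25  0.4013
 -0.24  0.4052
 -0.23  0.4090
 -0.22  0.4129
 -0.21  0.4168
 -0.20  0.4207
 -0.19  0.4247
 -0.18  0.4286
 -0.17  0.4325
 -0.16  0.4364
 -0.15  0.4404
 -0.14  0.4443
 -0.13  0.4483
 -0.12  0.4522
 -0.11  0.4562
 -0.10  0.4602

σ√T = 0.25·√2 = 0.3536
d₁ = [ln(113/117) + (0.071 + 0.25²/2)·2] / 0.3536 = [-0.0348 + 0.2045] / 0.3536 = 0.4800 → 0.48
d₂ = d₁ − σ√T = 0.4800 − 0.3536 = 0.1265 → 0.13
exp(−rT) = exp(−0.071·2) = 0.8676
N(−d₂) = N(-0.13) = 0.4483;  N(−d₁) = N(-0.48) = 0.3156
P = 117·0.8676·0.4483 − 113·0.3156 = 45.5066 − 35.6628 = 9.8438

$9.84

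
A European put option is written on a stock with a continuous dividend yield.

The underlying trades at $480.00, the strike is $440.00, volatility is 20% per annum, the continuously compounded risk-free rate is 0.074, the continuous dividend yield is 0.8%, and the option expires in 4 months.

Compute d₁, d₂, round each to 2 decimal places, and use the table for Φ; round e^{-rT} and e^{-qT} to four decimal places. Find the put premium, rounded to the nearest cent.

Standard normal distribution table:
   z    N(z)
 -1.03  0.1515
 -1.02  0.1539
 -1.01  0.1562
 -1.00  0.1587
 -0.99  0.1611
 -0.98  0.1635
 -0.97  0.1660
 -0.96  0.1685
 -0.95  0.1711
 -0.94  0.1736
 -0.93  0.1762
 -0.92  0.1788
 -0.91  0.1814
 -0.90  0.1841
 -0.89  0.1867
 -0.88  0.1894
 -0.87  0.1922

$4.17

σ√T = 0.2 × 0.5774 = 0.1155
d₁ = [ln(480/440) + (0.074 − 0.008 + 0.2²/2)·0.3333] / 0.1155 = [0.0870 + 0.0287] / 0.1155 = 1.0018 which rounds to 1.00
d₂ = d₁ − σ√T = 1.0018 − 0.1155 = 0.8863 which rounds to 0.89
exp(−qT) = exp(−0.008·0.3333) = 0.9973;  exp(−rT) = exp(−0.074·0.3333) = 0.9756
P = 440·0.9756·N(-0.89) − 480·0.9973·N(-1.00) = 440·0.9756·0.1867 − 480·0.9973·0.1587 = 80.1436 − 75.9703 = 4.1733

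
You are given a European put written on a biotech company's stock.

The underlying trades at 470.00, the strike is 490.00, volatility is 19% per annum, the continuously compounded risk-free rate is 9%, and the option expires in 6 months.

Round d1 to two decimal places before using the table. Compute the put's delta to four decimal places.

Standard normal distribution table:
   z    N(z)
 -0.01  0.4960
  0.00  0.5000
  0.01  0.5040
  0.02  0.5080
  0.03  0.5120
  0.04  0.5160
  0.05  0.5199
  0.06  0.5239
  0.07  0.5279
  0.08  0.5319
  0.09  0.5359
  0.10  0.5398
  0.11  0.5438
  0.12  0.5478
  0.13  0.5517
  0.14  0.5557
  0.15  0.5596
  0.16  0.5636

σ√T = 0.19 × 0.7071 = 0.1344
d₁ = [ln(470/490) + (0.09 + ½·0.19²)·0.5] / (σ√T) = (-0.0417 + 0.0540) / 0.1344 = 0.0919 → 0.09
N(d₁) = N(0.09) = 0.5359
Δ_put = N(d₁) − 1 = 0.5359 − 1 = -0.4641

-0.4641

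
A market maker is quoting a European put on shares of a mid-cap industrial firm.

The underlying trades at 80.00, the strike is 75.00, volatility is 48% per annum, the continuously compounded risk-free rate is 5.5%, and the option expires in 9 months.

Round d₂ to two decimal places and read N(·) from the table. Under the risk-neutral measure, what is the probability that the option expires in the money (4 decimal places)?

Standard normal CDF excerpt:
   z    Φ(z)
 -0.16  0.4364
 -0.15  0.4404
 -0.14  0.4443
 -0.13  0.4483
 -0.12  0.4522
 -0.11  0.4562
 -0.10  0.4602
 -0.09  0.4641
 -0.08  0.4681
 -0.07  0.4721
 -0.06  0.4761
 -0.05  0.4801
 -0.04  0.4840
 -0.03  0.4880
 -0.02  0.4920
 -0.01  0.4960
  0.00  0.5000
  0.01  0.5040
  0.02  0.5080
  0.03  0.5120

T = 0.75;  σ√T = 0.4157
d₁ = [ln(80/75) + (0.055 + ½·0.48²)·0.75] / (σ√T) = (0.0645 + 0.1276) / 0.4157 = 0.4623 → 0.46
d₂ = 0.4623 − 0.4157 = 0.0466 → 0.05
Risk-neutral Pr[S_T < K] = N(−d₂) = N(-0.05) = 0.4801

0.4801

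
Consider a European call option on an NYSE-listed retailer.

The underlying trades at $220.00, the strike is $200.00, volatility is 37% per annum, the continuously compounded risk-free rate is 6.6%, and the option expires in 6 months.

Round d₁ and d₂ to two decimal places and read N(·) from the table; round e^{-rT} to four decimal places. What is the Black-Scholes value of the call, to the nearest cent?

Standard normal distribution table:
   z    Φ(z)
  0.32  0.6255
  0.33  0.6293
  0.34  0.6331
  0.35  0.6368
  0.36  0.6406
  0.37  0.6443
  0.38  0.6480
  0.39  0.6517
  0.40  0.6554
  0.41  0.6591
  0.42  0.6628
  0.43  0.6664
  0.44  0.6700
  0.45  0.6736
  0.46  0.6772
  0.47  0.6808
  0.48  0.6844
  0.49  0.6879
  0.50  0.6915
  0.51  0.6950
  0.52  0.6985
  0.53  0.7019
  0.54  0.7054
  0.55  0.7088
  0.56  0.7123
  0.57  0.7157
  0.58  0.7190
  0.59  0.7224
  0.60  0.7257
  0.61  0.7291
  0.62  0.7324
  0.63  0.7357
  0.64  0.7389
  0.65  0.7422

σ√T = 0.37 × 0.7071 = 0.2616
d₁ = [ln(220/200) + (0.066 + 0.37²/2)·0.5] / 0.2616 = [0.0953 + 0.0672] / 0.2616 = 0.6212 ⇒ 0.62
d₂ = d₁ − σ√T = 0.6212 − 0.2616 = 0.3596 ⇒ 0.36
exp(−rT) = exp(−0.066·0.5) = 0.9675
C = 220·N(0.62) − 200·0.9675·N(0.36) = 220·0.7324 − 200·0.9675·0.6406 = 161.1280 − 123.9561 = 37.1719

$37.17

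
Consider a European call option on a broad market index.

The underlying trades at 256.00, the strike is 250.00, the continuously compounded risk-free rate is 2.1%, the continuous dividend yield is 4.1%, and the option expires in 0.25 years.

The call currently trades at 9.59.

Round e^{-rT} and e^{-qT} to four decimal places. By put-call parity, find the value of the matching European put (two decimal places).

4.90

e^(−qT) = e^(−0.041·0.25) = 0.9898;  e^(−rT) = e^(−0.021·0.25) = 0.9948
Put-call parity: C − P = S·e^(−qT) − K·e^(−rT) = 256·0.9898 − 250·0.9948 = 253.3888 − 248.7000 = 4.6888
P = C − (C − P) = 9.59 − (4.6888) = 4.9012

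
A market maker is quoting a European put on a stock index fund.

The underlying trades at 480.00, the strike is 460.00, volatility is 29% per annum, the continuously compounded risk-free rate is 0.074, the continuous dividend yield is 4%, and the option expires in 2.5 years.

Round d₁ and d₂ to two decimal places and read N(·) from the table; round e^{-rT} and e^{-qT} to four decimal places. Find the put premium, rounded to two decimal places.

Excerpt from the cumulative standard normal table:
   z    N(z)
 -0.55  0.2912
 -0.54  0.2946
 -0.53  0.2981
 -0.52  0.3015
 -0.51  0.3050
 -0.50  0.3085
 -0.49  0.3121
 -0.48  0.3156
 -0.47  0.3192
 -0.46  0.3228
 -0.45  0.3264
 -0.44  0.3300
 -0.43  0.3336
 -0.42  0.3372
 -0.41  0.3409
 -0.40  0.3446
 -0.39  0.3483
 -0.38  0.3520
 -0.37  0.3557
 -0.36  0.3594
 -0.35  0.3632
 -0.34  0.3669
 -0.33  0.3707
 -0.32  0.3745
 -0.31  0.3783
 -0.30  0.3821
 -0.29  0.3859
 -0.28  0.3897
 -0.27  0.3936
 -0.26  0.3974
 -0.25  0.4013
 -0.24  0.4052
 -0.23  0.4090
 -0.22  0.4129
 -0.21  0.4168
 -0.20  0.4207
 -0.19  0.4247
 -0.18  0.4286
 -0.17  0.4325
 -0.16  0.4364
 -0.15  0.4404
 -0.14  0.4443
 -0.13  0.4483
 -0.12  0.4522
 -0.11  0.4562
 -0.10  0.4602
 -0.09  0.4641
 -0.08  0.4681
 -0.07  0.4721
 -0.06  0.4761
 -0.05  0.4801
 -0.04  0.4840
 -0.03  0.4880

T = 2.5;  σ√T = 0.4585
d₁ = [ln(480/460) + (0.074 − 0.04 + 0.29²/2)·2.5] / 0.4585 = [0.0426 + 0.1901] / 0.4585 = 0.5075 → 0.51
d₂ = d₁ − σ√T = 0.5075 − 0.4585 = 0.0489 → 0.05
exp(−qT) = exp(−0.04·2.5) = 0.9048;  exp(−rT) = exp(−0.074·2.5) = 0.8311
N(−d₂) = N(-0.05) = 0.4801;  N(−d₁) = N(-0.51) = 0.3050
P = 460·0.8311·0.4801 − 480·0.9048·0.3050 = 183.5451 − 132.4627 = 51.0824

51.08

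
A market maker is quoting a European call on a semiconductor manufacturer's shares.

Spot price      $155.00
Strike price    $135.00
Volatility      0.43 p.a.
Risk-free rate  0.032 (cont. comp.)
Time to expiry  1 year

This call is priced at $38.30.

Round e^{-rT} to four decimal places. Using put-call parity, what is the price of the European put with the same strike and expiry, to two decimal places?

$14.05

e^(−rT) = e^(−0.032·1) = 0.9685
Put-call parity: C − P = S − K·e^(−rT) = 155 − 135·0.9685 = 155 − 130.7475 = 24.2525
P = C − (C − P) = 38.30 − (24.2525) = 14.0475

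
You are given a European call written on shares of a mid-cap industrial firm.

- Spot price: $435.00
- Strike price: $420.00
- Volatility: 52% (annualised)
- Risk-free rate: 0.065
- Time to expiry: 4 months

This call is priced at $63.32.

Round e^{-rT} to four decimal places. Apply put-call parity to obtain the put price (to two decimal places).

exp(−rT) = exp(−0.065·0.3333) = 0.9786
Put-call parity: C − P = S − K·e^(−rT) = 435 − 420·0.9786 = 435 − 411.0120 = 23.9880
P = C − (C − P) = 63.32 − (23.9880) = 39.3320

$39.33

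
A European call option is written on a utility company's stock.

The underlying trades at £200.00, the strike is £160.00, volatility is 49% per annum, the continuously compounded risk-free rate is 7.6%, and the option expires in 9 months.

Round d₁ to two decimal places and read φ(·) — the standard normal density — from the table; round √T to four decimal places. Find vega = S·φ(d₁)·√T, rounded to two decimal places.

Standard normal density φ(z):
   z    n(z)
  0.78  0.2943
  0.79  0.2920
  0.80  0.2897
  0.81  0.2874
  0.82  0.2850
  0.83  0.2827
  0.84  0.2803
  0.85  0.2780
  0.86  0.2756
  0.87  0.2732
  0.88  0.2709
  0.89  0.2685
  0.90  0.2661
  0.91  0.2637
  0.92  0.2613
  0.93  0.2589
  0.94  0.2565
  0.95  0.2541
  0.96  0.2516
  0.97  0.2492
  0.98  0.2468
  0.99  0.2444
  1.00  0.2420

47.32

T = 0.75;  σ√T = 0.4244
d₁ = [ln(200/160) + (0.076 + 0.49²/2)·0.75] / 0.4244 = [0.2231 + 0.1470] / 0.4244 = 0.8723 ≈ 0.87
√T = √0.75 = 0.8660
φ(d₁) = φ(0.87) = 0.2732
vega = S·φ(d₁)·√T = 200·0.2732·0.8660 = 47.3182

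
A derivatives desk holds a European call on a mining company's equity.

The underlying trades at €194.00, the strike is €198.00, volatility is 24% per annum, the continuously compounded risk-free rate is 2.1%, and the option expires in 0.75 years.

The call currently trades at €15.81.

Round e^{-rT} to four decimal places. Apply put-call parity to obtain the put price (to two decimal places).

e^(−rT) = e^(−0.021·0.75) = 0.9844
Put-call parity: C − P = S − K·e^(−rT) = 194 − 198·0.9844 = 194 − 194.9112 = -0.9112
P = C − (C − P) = 15.81 − (-0.9112) = 16.7212

€16.72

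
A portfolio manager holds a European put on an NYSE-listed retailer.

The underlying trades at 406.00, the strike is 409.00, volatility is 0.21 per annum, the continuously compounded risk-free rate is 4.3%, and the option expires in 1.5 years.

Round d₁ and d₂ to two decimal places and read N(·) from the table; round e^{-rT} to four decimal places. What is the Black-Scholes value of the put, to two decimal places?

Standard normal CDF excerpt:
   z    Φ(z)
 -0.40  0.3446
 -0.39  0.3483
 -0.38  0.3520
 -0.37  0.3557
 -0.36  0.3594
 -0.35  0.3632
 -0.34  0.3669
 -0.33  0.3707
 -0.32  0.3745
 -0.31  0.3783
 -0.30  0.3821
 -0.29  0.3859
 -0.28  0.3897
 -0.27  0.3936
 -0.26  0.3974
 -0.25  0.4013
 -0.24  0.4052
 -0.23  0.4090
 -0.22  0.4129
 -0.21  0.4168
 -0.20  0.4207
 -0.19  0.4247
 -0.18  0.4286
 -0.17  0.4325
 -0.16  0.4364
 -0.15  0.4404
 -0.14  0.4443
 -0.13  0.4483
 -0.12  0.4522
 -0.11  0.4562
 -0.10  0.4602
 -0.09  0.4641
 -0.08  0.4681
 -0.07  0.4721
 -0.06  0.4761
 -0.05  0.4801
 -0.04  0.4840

30.49

σ√T = 0.21 × 1.2247 = 0.2572
ln(S/K) + (r + σ²/2)T = ln(406/409) + (0.043 + 0.21²/2)·1.5 = -0.0074 + 0.0976 = 0.0902
d₁ = 0.0902 / 0.2572 = 0.3508 ≈ 0.35
d₂ = d₁ − σ√T = 0.3508 − 0.2572 = 0.0936 ≈ 0.09
e^(−rT) = e^(−0.043·1.5) = 0.9375
N(−d₂) = N(-0.09) = 0.4641;  N(−d₁) = N(-0.35) = 0.3632
P = 409·0.9375·0.4641 − 406·0.3632 = 177.9533 − 147.4592 = 30.4941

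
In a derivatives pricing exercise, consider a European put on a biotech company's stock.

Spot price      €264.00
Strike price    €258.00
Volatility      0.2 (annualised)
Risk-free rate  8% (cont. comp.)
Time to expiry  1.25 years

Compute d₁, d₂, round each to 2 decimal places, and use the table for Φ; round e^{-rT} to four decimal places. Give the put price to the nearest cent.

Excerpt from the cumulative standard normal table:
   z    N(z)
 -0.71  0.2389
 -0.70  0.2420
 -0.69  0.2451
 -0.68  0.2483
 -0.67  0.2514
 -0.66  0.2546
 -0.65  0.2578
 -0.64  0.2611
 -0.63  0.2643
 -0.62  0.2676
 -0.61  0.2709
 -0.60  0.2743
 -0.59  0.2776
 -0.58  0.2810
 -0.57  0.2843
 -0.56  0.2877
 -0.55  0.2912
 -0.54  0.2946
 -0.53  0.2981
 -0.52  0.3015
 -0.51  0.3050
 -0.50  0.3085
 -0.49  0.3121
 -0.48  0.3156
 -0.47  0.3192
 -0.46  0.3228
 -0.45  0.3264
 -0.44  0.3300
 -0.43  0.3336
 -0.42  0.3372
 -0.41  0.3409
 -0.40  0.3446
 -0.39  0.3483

T = 1.25;  σ√T = 0.2236
d₁ = [ln(264/258) + (0.08 + 0.2²/2)·1.25] / 0.2236 = [0.0230 + 0.1250] / 0.2236 = 0.6618 ⇒ 0.66
d₂ = d₁ − σ√T = 0.6618 − 0.2236 = 0.4382 ⇒ 0.44
e^(−rT) = e^(−0.08·1.25) = 0.9048
N(−d₂) = N(-0.44) = 0.3300;  N(−d₁) = N(-0.66) = 0.2546
P = 258·0.9048·0.3300 − 264·0.2546 = 77.0347 − 67.2144 = 9.8203

€9.82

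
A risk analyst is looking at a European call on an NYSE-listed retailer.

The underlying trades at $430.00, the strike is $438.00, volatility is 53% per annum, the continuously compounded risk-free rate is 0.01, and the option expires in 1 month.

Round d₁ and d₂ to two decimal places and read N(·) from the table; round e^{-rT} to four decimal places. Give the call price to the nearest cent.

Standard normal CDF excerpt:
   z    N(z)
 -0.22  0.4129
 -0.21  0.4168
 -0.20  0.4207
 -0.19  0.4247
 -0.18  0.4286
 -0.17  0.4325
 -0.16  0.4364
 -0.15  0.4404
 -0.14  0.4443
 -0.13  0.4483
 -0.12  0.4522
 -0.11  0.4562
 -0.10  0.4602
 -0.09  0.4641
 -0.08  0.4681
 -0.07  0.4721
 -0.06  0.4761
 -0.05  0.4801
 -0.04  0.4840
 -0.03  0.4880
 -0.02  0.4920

$22.25

σ√T = 0.53 × 0.2887 = 0.1530
d₁ = [ln(430/438) + (0.01 + 0.53²/2)·0.08333] / 0.1530 = [-0.0184 + 0.0125] / 0.1530 = -0.0385 ⇒ -0.04
d₂ = d₁ − σ√T = -0.0385 − 0.1530 = -0.1915 ⇒ -0.19
exp(−rT) = exp(−0.01·0.08333) = 0.9992
N(d₁) = N(-0.04) = 0.4840;  N(d₂) = N(-0.19) = 0.4247
C = 430·0.4840 − 438·0.9992·0.4247 = 208.1200 − 185.8698 = 22.2502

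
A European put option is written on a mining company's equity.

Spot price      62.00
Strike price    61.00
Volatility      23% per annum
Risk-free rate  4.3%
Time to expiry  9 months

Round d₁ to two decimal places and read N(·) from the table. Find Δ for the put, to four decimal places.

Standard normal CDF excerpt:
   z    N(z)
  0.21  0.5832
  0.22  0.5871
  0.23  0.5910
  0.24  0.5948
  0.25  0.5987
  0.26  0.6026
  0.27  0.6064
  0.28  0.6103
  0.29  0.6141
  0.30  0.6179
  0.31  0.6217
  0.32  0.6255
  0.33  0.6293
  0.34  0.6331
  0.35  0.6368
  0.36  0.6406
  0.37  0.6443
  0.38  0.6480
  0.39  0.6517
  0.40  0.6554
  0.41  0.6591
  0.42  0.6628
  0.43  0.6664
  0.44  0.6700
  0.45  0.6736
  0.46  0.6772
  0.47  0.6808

σ√T = 0.23 × 0.8660 = 0.1992
d₁ = [ln(62/61) + (0.043 + ½·0.23²)·0.75] / (σ√T) = (0.0163 + 0.0521) / 0.1992 = 0.3431 → 0.34
N(d₁) = N(0.34) = 0.6331
Δ_put = N(d₁) − 1 = 0.6331 − 1 = -0.3669

-0.3669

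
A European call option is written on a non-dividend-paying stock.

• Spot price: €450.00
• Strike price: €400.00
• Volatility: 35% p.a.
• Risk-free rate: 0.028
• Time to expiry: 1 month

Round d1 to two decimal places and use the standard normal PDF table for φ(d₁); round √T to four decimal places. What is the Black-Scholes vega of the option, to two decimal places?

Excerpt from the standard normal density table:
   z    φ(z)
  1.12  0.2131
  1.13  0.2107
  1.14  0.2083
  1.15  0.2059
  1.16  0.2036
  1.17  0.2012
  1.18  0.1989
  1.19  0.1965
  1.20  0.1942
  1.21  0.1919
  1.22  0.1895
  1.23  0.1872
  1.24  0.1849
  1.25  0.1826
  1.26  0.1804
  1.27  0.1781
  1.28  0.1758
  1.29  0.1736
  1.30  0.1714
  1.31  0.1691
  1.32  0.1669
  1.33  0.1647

24.02

T = 0.08333;  σ√T = 0.1010
ln(S/K) + (r + σ²/2)T = ln(450/400) + (0.028 + 0.35²/2)·0.08333 = 0.1178 + 0.0074 = 0.1252
d₁ = 0.1252 / 0.1010 = 1.2394 which rounds to 1.24
√T = √0.08333 = 0.2887
φ(d₁) = φ(1.24) = 0.1849
vega = S·φ(d₁)·√T = 450·0.1849·0.2887 = 24.0213
(Call and put vega coincide under Black-Scholes.)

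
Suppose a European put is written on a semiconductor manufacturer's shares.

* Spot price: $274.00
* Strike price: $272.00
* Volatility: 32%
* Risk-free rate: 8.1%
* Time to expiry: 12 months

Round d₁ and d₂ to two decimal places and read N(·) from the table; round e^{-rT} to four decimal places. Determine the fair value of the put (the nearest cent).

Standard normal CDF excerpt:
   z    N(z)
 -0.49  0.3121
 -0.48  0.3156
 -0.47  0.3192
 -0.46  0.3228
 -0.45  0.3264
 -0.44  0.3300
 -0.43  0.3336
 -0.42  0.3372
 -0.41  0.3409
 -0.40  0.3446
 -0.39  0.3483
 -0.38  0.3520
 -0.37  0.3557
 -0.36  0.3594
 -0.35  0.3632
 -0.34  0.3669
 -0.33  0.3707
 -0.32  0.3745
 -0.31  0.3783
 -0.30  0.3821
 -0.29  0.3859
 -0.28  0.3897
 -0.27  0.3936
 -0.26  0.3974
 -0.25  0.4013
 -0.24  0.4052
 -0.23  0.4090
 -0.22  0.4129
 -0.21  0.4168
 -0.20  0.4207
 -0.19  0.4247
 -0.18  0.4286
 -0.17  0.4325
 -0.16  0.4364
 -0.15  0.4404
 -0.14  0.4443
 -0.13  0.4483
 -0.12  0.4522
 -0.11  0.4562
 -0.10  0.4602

σ√T = 0.32·√1 = 0.3200
ln(S/K) + (r + σ²/2)T = ln(274/272) + (0.081 + 0.32²/2)·1 = 0.0073 + 0.1322 = 0.1395
d₁ = 0.1395 / 0.3200 = 0.4360 ⇒ 0.44
d₂ = d₁ − σ√T = 0.4360 − 0.3200 = 0.1160 ⇒ 0.12
exp(−rT) = exp(−0.081·1) = 0.9222
N(−d₂) = N(-0.12) = 0.4522;  N(−d₁) = N(-0.44) = 0.3300
P = 272·0.9222·0.4522 − 274·0.3300 = 113.4291 − 90.4200 = 23.0091

$23.01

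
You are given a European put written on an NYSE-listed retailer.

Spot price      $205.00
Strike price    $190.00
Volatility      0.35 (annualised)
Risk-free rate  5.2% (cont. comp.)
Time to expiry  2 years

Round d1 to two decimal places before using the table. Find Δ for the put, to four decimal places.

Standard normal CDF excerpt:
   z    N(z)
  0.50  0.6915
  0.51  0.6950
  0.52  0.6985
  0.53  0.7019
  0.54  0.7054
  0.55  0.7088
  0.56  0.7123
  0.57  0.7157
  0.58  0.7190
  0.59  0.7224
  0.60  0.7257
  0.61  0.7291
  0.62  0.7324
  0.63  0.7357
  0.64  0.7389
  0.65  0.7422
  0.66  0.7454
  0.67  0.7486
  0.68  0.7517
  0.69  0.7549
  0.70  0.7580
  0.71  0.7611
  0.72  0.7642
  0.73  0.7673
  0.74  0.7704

-0.2709

σ√T = 0.35·√2 = 0.4950
d₁ = [ln(205/190) + (0.052 + ½·0.35²)·2] / (σ√T) = (0.0760 + 0.2265) / 0.4950 = 0.6111 ⇒ 0.61
N(d₁) = N(0.61) = 0.7291
Δ_put = N(d₁) − 1 = 0.7291 − 1 = -0.2709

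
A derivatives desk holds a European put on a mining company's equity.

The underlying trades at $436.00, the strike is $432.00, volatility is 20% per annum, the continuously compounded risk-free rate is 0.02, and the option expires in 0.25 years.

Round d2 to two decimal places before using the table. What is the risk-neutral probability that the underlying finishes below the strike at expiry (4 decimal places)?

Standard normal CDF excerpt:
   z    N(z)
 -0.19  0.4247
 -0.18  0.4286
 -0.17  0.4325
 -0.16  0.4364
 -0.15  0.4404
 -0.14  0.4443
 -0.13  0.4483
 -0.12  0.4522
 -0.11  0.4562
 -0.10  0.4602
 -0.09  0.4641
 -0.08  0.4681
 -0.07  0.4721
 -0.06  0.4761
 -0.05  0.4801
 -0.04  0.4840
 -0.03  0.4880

T = 0.25;  σ√T = 0.1000
d₁ = [ln(436/432) + (0.02 + ½·0.2²)·0.25] / (σ√T) = (0.0092 + 0.0100) / 0.1000 = 0.1922 which rounds to 0.19
d₂ = 0.1922 − 0.1000 = 0.0922 which rounds to 0.09
Pr(exercise) under Q = N(−d₂) = N(-0.09) = 0.4641

0.4641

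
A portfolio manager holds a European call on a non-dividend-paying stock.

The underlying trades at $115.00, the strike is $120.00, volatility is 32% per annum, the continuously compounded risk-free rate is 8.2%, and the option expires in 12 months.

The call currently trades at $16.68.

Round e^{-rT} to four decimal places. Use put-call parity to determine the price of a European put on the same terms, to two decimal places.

e^(−rT) = e^(−0.082·1) = 0.9213
Put-call parity: C − P = S − K·e^(−rT) = 115 − 120·0.9213 = 115 − 110.5560 = 4.4440
P = C − (C − P) = 16.68 − (4.4440) = 12.2360

$12.24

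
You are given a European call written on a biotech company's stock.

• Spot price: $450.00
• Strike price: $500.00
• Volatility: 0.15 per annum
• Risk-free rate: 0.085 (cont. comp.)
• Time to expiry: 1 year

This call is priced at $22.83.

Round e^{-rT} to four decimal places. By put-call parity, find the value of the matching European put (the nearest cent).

e^(−rT) = e^(−0.085·1) = 0.9185
Put-call parity: C − P = S − K·e^(−rT) = 450 − 500·0.9185 = 450 − 459.2500 = -9.2500
P = C − (C − P) = 22.83 − (-9.2500) = 32.0800

$32.08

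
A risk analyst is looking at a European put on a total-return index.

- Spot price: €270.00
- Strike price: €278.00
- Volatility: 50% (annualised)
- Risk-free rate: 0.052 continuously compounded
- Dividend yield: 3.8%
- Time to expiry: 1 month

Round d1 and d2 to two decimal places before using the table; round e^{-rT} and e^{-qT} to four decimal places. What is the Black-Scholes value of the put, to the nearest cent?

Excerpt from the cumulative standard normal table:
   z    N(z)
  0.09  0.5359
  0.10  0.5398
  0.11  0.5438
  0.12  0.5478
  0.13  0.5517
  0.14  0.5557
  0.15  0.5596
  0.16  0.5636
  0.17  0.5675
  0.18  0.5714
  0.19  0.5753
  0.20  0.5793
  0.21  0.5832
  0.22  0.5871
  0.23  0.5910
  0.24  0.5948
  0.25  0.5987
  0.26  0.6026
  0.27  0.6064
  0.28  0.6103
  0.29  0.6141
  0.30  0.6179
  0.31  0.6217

σ√T = 0.5 × 0.2887 = 0.1443
ln(S/K) + (r − q + σ²/2)T = ln(270/278) + (0.052 − 0.038 + 0.5²/2)·0.08333 = -0.0292 + 0.0116 = -0.0176
d₁ = -0.0176 / 0.1443 = -0.1220 → -0.12
d₂ = d₁ − σ√T = -0.1220 − 0.1443 = -0.2664 → -0.27
e^(−qT) = e^(−0.038·0.08333) = 0.9968;  e^(−rT) = e^(−0.052·0.08333) = 0.9957
P = 278·0.9957·N(0.27) − 270·0.9968·N(0.12) = 278·0.9957·0.6064 − 270·0.9968·0.5478 = 167.8543 − 147.4327 = 20.4216

€20.42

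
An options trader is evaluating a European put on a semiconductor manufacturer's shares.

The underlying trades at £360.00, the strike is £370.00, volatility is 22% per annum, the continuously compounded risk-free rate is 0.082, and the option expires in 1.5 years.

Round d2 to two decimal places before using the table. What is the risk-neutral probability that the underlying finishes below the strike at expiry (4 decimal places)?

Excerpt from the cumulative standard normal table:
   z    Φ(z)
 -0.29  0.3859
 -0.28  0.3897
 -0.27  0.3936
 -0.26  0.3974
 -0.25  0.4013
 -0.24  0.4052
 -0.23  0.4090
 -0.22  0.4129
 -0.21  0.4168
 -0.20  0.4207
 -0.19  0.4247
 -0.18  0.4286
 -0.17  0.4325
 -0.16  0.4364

0.4129

T = 1.5;  σ√T = 0.2694
d₁ = [ln(360/370) + (0.082 + ½·0.22²)·1.5] / (σ√T) = (-0.0274 + 0.1593) / 0.2694 = 0.4895 which rounds to 0.49
d₂ = 0.4895 − 0.2694 = 0.2201 which rounds to 0.22
Pr(exercise) under Q = N(−d₂) = N(-0.22) = 0.4129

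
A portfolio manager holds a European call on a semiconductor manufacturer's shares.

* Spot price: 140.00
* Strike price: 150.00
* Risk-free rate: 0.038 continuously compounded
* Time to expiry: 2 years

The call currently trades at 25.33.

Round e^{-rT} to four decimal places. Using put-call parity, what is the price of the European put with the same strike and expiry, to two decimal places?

24.35

exp(−rT) = exp(−0.038·2) = 0.9268
Put-call parity: C − P = S − K·e^(−rT) = 140 − 150·0.9268 = 140 − 139.0200 = 0.9800
P = C − (C − P) = 25.33 − (0.9800) = 24.3500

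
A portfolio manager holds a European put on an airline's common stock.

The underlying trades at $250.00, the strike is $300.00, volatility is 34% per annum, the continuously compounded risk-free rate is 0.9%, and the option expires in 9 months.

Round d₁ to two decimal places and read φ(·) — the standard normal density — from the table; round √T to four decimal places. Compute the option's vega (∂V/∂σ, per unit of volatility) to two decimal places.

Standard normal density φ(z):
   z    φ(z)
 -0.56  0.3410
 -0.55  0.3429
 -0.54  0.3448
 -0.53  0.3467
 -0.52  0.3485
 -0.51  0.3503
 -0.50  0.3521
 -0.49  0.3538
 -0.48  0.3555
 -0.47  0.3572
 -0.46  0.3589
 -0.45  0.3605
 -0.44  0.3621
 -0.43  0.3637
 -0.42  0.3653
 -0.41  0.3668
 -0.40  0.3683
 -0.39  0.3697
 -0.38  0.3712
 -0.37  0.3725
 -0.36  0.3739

σ√T = 0.34·√0.75 = 0.2944
d₁ = [ln(250/300) + (0.009 + 0.34²/2)·0.75] / 0.2944 = [-0.1823 + 0.0501] / 0.2944 = -0.4490 → -0.45
√T = √0.75 = 0.8660
φ(d₁) = φ(-0.45) = 0.3605
vega = S·φ(d₁)·√T = 250·0.3605·0.8660 = 78.0482

78.05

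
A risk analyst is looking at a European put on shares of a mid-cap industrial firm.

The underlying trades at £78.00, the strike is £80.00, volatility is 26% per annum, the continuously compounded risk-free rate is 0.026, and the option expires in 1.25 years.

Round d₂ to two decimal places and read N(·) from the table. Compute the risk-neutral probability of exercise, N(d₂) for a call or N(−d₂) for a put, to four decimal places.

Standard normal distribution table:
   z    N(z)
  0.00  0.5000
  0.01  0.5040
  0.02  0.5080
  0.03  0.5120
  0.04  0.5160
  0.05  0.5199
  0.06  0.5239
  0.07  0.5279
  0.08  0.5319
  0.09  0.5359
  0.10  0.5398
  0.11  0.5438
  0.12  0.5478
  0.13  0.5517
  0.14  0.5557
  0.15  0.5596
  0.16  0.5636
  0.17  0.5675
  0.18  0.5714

0.5478

T = 1.25;  σ√T = 0.2907
d₁ = [ln(78/80) + (0.026 + 0.26²/2)·1.25] / 0.2907 = [-0.0253 + 0.0748] / 0.2907 = 0.1701 ≈ 0.17
d₂ = d₁ − σ√T = 0.1701 − 0.2907 = -0.1206 ≈ -0.12
Pr(exercise) under Q = N(−d₂) = N(0.12) = 0.5478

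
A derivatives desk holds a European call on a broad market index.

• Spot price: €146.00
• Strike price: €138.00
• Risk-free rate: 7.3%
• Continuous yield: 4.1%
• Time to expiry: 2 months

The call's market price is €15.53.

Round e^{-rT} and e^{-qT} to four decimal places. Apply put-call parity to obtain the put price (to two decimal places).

exp(−qT) = exp(−0.041·0.1667) = 0.9932;  exp(−rT) = exp(−0.073·0.1667) = 0.9879
Put-call parity: C − P = S·e^(−qT) − K·e^(−rT) = 146·0.9932 − 138·0.9879 = 145.0072 − 136.3302 = 8.6770
P = C − (C − P) = 15.53 − (8.6770) = 6.8530

€6.85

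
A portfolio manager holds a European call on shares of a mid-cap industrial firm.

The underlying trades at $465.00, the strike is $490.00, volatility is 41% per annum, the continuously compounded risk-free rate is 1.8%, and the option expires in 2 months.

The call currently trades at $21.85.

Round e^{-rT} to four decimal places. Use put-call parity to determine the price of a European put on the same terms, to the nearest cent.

e^(−rT) = e^(−0.018·0.1667) = 0.9970
Put-call parity: C − P = S − K·e^(−rT) = 465 − 490·0.9970 = 465 − 488.5300 = -23.5300
P = C − (C − P) = 21.85 − (-23.5300) = 45.3800

$45.38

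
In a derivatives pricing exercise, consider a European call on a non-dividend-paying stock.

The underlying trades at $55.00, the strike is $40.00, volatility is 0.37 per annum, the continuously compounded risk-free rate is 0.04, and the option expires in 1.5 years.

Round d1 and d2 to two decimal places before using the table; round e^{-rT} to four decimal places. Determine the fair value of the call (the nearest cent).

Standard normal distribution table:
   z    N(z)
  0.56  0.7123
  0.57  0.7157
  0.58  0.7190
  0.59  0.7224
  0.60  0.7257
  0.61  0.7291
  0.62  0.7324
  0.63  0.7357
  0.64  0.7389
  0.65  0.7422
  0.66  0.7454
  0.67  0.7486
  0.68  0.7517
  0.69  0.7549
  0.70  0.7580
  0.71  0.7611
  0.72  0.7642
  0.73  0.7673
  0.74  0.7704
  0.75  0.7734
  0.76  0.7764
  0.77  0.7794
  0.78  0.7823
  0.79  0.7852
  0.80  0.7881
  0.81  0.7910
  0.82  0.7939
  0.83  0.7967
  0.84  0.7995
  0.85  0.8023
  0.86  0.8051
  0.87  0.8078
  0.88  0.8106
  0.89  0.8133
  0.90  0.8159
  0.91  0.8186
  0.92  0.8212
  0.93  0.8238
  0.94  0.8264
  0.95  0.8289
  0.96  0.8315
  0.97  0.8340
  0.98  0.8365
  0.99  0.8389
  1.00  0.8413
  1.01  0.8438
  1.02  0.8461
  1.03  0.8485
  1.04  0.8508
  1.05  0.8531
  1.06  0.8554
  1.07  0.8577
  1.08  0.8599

σ√T = 0.37 × 1.2247 = 0.4532
d₁ = [ln(55/40) + (0.04 + 0.37²/2)·1.5] / 0.4532 = [0.3185 + 0.1627] / 0.4532 = 1.0617 ⇒ 1.06
d₂ = d₁ − σ√T = 1.0617 − 0.4532 = 0.6086 ⇒ 0.61
exp(−rT) = exp(−0.04·1.5) = 0.9418
N(d₁) = N(1.06) = 0.8554;  N(d₂) = N(0.61) = 0.7291
C = 55·0.8554 − 40·0.9418·0.7291 = 47.0470 − 27.4667 = 19.5803

$19.58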